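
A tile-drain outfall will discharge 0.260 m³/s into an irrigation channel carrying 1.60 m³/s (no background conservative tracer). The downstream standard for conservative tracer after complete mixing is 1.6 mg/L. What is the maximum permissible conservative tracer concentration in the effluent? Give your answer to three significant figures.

11.4 mg/L

At the limit, (Qr·Cr + Qe·Cₑ)/(Qr + Qe) = 1.6:
Cₑ = (1.860·1.6 − 1.600·0) / 0.2600 = 11.45 mg/L.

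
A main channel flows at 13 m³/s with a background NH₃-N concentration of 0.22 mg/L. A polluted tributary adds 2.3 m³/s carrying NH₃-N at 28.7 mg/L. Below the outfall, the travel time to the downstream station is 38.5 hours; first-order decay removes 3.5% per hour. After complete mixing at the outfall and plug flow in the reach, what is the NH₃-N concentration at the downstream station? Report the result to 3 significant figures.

1.14 mg/L

Conservation of mass: C = (13.00·0.2200 + 2.300·28.70) / 15.30 = 68.87/15.30 = 4.501 mg/L.
3.5%/h lost → k = −ln(1 − 0.035) = 0.03563 h⁻¹.
Applying C = C₀e^(−kt): 4.501 × 0.2537 = 1.142 mg/L.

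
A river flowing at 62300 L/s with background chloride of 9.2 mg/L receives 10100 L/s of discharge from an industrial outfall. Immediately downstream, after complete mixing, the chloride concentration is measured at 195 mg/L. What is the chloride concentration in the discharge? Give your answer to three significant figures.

Mass balance: 62300·9.200 + 10100·Cₑ = 72400·195.0
→ Cₑ = (72400·195.0 − 62300·9.200) / 10100 = 1341 mg/L.

1340 mg/L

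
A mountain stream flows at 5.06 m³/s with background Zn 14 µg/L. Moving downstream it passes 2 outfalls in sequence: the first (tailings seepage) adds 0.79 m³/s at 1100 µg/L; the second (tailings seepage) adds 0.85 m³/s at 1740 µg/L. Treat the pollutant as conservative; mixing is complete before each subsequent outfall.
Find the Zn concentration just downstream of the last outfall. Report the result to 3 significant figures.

Below outfall 1: Q → 5.850 m³/s, C = (5.060·14.00 + 0.7900·1100)/5.850 = 160.7 µg/L.
Below outfall 2: Q → 6.700 m³/s, C = (5.850·160.7 + 0.8500·1740)/6.700 = 361.0 µg/L.

361 µg/L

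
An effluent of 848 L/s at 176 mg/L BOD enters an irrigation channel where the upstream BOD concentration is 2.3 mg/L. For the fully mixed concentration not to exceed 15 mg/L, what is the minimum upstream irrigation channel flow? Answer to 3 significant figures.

Set C_mix = 15: (Q·2.300 + 848.0·176.0) / (Q + 848.0) = 15
→ Q = 848.0·(176.0 − 15)/(15 − 2.300) = 10750 L/s.

10800 L/s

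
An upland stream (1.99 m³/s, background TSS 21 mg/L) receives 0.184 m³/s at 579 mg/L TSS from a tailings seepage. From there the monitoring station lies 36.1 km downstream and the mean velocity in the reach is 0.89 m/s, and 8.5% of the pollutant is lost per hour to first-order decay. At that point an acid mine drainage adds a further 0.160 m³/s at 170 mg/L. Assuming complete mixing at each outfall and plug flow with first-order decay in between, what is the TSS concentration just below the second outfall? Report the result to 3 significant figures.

35.0 mg/L

Mixed concentration C = ΣQC/ΣQ = (1.990·21.00 + 0.1840·579.0) / 2.174 = 148.3/2.174 = 68.23 mg/L; combined flow 2.174 m³/s.
Travel time t = 36.1·1000 / 0.89 = 40560 s = 11.27 h.
8.5%/h lost → k = −ln(1 − 0.085) = 0.08883 h⁻¹.
Decay over the reach: 68.23·exp(−kt) = 68.23·0.3676 = 25.08 mg/L.
Second outfall: C = (2.174·25.08 + 0.1600·170.0)/2.334 = 35.01 mg/L.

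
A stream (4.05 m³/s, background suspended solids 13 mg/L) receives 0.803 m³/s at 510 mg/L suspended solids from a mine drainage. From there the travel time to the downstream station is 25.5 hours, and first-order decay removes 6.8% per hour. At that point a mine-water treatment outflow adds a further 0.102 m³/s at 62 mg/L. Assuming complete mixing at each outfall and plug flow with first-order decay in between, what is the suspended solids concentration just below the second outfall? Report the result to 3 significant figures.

16.8 mg/L

Mass balance: C = (4.050·13.00 + 0.8030·510.0) / 4.853 = 462.2/4.853 = 95.24 mg/L; combined flow 4.853 m³/s.
6.8%/h lost → k = −ln(1 − 0.068) = 0.07042 h⁻¹.
First-order decay: C = 95.24·exp(−k·t) = 95.24·0.1660 = 15.81 mg/L.
Second outfall: C = (4.853·15.81 + 0.1020·62.00)/4.955 = 16.76 mg/L.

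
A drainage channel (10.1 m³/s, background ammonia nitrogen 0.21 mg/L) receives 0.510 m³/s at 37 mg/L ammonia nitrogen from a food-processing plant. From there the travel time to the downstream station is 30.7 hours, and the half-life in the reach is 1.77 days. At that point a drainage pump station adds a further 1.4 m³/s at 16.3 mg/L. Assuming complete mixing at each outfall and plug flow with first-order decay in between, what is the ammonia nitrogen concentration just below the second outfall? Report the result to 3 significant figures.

2.96 mg/L

Mixed concentration C = ΣQC/ΣQ = (10.10·0.2100 + 0.5100·37.00) / 10.61 = 20.99/10.61 = 1.978 mg/L; combined flow 10.61 m³/s.
Half-life 1.77 d → k = ln 2 / 1.77 = 0.3916 d⁻¹.
First-order decay: C = 1.978·exp(−k·t) = 1.978·0.6060 = 1.199 mg/L.
Second outfall: C = (10.61·1.199 + 1.400·16.30)/12.01 = 2.959 mg/L.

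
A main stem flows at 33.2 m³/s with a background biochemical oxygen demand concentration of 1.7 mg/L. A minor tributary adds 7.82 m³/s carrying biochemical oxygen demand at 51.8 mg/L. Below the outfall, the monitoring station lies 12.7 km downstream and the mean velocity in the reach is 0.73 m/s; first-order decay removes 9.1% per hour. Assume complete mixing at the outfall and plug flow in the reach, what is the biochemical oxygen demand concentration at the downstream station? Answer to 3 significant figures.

7.09 mg/L

After mixing, C = (33.20·1.700 + 7.820·51.80) / 41.02 = 461.5/41.02 = 11.25 mg/L.
Travel time t = 12.7·1000 / 0.73 = 17400 s = 4.833 h.
9.1%/h lost → k = −ln(1 − 0.091) = 0.09541 h⁻¹.
Decay over the reach: 11.25·exp(−kt) = 11.25·0.6306 = 7.095 mg/L.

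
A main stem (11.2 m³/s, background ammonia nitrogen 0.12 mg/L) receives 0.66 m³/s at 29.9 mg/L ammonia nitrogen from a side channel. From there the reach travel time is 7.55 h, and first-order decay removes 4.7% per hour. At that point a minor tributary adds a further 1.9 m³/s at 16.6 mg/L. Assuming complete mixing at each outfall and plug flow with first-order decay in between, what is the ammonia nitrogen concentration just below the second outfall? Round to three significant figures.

3.36 mg/L

Flow-weighted average: C = (11.20·0.1200 + 0.6600·29.90) / 11.86 = 21.08/11.86 = 1.777 mg/L; combined flow 11.86 m³/s.
4.7%/h lost → k = −ln(1 − 0.047) = 0.04814 h⁻¹.
Decay over the reach: 1.777·exp(−kt) = 1.777·0.6953 = 1.236 mg/L.
Second outfall: C = (11.86·1.236 + 1.900·16.60)/13.76 = 3.357 mg/L.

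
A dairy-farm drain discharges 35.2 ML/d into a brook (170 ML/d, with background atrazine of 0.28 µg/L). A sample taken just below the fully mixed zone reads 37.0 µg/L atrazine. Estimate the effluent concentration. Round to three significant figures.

214 µg/L

Mass balance: 170.0·0.2800 + 35.20·Cₑ = 205.2·37.00
→ Cₑ = (205.2·37.00 − 170.0·0.2800) / 35.20 = 214.3 µg/L.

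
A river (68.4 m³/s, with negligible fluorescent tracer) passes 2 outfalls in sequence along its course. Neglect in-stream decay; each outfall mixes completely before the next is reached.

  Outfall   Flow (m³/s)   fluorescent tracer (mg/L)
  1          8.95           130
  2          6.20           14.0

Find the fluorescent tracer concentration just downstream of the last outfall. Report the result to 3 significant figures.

Below outfall 1: Q → 77.35 m³/s, C = (68.40·0 + 8.950·130.0)/77.35 = 15.04 mg/L.
Below outfall 2: Q → 83.55 m³/s, C = (77.35·15.04 + 6.200·14.00)/83.55 = 14.96 mg/L.

15.0 mg/L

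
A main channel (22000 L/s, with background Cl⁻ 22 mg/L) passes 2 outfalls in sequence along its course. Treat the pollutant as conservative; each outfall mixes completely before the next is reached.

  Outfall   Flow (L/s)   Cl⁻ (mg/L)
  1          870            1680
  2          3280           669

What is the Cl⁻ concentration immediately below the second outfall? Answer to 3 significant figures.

After outfall 1: Q = 22000 + 870.0 = 22870 L/s; C = (22000·22.00 + 870.0·1680)/22870 = 85.07 mg/L.
After outfall 2: Q = 22870 + 3280 = 26150 L/s; C = (22870·85.07 + 3280·669.0)/26150 = 158.3 mg/L.

158 mg/L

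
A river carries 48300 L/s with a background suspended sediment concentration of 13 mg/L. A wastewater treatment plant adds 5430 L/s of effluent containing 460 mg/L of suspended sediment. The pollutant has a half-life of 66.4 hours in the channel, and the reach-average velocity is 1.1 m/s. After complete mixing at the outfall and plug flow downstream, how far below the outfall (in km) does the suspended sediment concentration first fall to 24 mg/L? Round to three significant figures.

336 km

Mixed concentration C = ΣQC/ΣQ = (48300·13.00 + 5430·460.0) / 53730 = 3126000/53730 = 58.17 mg/L.
Half-life 66.4 h → k = ln 2 / 66.4 = 0.01044 h⁻¹ = 0.2505 d⁻¹.
Set 58.17·exp(−k·t) = 24 → t = ln(58.17/24)/k = 305300 s = 84.82 h.
Distance = v·t = 1.1·305300 = 335900 m = 335.9 km.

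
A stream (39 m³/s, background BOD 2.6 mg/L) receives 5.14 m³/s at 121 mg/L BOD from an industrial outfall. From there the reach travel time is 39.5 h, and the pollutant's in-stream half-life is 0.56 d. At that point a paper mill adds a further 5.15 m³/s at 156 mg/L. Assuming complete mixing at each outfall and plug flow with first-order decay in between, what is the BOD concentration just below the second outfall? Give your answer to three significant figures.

Mixed concentration C = ΣQC/ΣQ = (39.00·2.600 + 5.140·121.0) / 44.14 = 723.3/44.14 = 16.39 mg/L; combined flow 44.14 m³/s.
Half-life 0.56 d → k = ln 2 / 0.56 = 1.238 d⁻¹.
Applying C = C₀e^(−kt): 16.39 × 0.1304 = 2.137 mg/L.
Second outfall: C = (44.14·2.137 + 5.150·156.0)/49.29 = 18.21 mg/L.

18.2 mg/L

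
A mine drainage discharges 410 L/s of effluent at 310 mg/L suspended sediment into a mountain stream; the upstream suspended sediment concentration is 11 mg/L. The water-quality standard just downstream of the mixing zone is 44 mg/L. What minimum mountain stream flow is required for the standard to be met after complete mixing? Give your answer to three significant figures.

3300 L/s

Set C_mix = 44: (Q·11.00 + 410.0·310.0) / (Q + 410.0) = 44
→ Q = 410.0·(310.0 − 44)/(44 − 11.00) = 3305 L/s.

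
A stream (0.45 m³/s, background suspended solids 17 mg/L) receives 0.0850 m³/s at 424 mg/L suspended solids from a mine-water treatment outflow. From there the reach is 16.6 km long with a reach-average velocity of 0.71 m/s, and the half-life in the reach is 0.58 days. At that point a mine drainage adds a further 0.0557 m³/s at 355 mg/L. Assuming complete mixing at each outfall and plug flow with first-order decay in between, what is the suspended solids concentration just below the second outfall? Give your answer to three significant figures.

After mixing, C = (0.4500·17.00 + 0.08500·424.0) / 0.5350 = 43.69/0.5350 = 81.66 mg/L; combined flow 0.5350 m³/s.
Travel time t = 16.6·1000 / 0.71 = 23380 s = 6.495 h.
Half-life 0.58 d → k = ln 2 / 0.58 = 1.195 d⁻¹.
First-order decay: C = 81.66·exp(−k·t) = 81.66·0.7237 = 59.10 mg/L.
At the second outfall, C = (0.5350·59.10 + 0.05570·355.0) / (0.5350 + 0.05570) = 87.00 mg/L.

87.0 mg/L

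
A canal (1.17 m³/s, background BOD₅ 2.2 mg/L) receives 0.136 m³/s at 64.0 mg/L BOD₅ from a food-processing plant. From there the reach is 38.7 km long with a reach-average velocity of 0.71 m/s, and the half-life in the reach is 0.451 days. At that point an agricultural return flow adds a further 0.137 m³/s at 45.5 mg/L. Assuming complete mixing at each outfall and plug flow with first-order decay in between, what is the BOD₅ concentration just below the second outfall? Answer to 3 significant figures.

7.28 mg/L

Conservation of mass: C = (1.170·2.200 + 0.1360·64.00) / 1.306 = 11.28/1.306 = 8.636 mg/L; combined flow 1.306 m³/s.
Travel time t = 38.7·1000 / 0.71 = 54510 s = 15.14 h.
Half-life 0.451 d → k = ln 2 / 0.451 = 1.537 d⁻¹.
First-order decay: C = 8.636·exp(−k·t) = 8.636·0.3792 = 3.275 mg/L.
Second outfall: C = (1.306·3.275 + 0.1370·45.50)/1.443 = 7.284 mg/L.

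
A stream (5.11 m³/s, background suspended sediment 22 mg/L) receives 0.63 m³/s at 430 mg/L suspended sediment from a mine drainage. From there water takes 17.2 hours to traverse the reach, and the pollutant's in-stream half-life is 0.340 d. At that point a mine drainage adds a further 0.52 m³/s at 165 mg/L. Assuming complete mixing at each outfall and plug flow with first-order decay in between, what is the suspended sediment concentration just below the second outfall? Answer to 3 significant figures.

Flow-weighted average: C = (5.110·22.00 + 0.6300·430.0) / 5.740 = 383.3/5.740 = 66.78 mg/L; combined flow 5.740 m³/s.
Half-life 0.340 d → k = ln 2 / 0.340 = 2.039 d⁻¹.
After decay, C = 66.78 × e^(−kt) = 66.78 × 0.2320 = 15.49 mg/L.
At the second outfall, C = (5.740·15.49 + 0.5200·165.0) / (5.740 + 0.5200) = 27.91 mg/L.

27.9 mg/L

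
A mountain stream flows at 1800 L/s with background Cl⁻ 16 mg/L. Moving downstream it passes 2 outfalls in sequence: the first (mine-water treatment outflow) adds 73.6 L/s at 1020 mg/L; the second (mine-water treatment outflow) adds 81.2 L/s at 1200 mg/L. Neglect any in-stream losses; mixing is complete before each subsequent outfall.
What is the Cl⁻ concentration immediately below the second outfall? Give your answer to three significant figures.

103 mg/L

After outfall 1: Q = 1800 + 73.60 = 1874 L/s; C = (1800·16.00 + 73.60·1020)/1874 = 55.44 mg/L.
After outfall 2: Q = 1874 + 81.20 = 1955 L/s; C = (1874·55.44 + 81.20·1200)/1955 = 103.0 mg/L.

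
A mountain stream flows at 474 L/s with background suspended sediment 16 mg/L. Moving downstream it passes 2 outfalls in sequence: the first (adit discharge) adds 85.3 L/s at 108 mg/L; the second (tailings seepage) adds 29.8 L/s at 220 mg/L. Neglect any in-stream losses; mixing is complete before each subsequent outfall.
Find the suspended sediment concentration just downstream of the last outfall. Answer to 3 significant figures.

39.6 mg/L

After outfall 1: Q = 474.0 + 85.30 = 559.3 L/s; C = (474.0·16.00 + 85.30·108.0)/559.3 = 30.03 mg/L.
After outfall 2: Q = 559.3 + 29.80 = 589.1 L/s; C = (559.3·30.03 + 29.80·220.0)/589.1 = 39.64 mg/L.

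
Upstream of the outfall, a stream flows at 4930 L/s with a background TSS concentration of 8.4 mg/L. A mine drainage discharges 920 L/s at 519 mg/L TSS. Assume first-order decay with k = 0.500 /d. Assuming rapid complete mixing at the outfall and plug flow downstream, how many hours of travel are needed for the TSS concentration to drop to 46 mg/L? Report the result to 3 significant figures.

Mass balance: C = (4930·8.400 + 920.0·519.0) / 5850 = 518900/5850 = 88.70 mg/L.
88.70·exp(−k·t) = 46 → t = ln(88.70/46)/k = 113500 s = 31.52 h.

31.5 h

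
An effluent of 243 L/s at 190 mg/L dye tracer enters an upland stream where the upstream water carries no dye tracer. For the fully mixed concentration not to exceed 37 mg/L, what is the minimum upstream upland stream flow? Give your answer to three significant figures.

Set C_mix = 37: (Q·0 + 243.0·190.0) / (Q + 243.0) = 37
→ Q = 243.0·(190.0 − 37)/(37 − 0) = 1005 L/s.

1000 L/s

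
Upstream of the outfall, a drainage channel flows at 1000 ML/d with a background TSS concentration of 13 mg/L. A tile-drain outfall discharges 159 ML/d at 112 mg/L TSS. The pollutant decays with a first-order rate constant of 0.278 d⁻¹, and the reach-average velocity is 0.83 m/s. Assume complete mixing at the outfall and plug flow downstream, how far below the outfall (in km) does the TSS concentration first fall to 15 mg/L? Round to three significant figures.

148 km

After mixing, C = (1000·13.00 + 159.0·112.0) / 1159 = 30810/1159 = 26.58 mg/L.
Set 26.58·exp(−k·t) = 15 → t = ln(26.58/15)/k = 177800 s = 49.40 h.
Distance = v·t = 0.83·177800 = 147600 m = 147.6 km.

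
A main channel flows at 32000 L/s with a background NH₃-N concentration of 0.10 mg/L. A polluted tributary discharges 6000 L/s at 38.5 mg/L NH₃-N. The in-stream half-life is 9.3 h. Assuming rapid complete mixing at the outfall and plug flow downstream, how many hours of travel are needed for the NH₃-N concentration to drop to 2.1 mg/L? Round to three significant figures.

14.4 h

After mixing, C = (32000·0.1000 + 6000·38.50) / 38000 = 234200/38000 = 6.163 mg/L.
Half-life 9.3 h → k = ln 2 / 9.3 = 0.07453 h⁻¹ = 1.789 d⁻¹.
6.163·exp(−k·t) = 2.1 → t = ln(6.163/2.1)/k = 52000 s = 14.45 h.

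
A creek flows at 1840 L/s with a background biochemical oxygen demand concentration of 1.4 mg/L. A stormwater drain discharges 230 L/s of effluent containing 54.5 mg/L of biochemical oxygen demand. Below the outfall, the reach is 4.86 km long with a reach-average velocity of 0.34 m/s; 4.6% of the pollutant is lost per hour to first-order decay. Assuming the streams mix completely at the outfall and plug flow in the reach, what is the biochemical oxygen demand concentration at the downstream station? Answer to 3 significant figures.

Flow-weighted average: C = (1840·1.400 + 230.0·54.50) / 2070 = 15110/2070 = 7.300 mg/L.
Travel time t = 4.86·1000 / 0.34 = 14290 s = 3.971 h.
4.6%/h lost → k = −ln(1 − 0.046) = 0.04709 h⁻¹.
After decay, C = 7.300 × e^(−kt) = 7.300 × 0.8295 = 6.055 mg/L.

6.06 mg/L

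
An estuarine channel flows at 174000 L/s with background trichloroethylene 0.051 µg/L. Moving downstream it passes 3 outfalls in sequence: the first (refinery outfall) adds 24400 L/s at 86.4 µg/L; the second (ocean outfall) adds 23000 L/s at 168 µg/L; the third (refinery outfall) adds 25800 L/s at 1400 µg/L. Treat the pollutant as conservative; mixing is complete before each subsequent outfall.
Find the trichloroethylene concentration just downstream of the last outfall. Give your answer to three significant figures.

After outfall 1: Q = 174000 + 24400 = 198400 L/s; C = (174000·0.05100 + 24400·86.40)/198400 = 10.67 µg/L.
After outfall 2: Q = 198400 + 23000 = 221400 L/s; C = (198400·10.67 + 23000·168.0)/221400 = 27.01 µg/L.
After outfall 3: Q = 221400 + 25800 = 247200 L/s; C = (221400·27.01 + 25800·1400)/247200 = 170.3 µg/L.

170 µg/L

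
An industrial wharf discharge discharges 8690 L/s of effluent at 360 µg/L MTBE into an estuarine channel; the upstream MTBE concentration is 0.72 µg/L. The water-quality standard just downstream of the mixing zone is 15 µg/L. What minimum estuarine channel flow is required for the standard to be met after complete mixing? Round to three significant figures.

210000 L/s

Set C_mix = 15: (Q·0.7200 + 8690·360.0) / (Q + 8690) = 15
→ Q = 8690·(360.0 − 15)/(15 − 0.7200) = 209900 L/s.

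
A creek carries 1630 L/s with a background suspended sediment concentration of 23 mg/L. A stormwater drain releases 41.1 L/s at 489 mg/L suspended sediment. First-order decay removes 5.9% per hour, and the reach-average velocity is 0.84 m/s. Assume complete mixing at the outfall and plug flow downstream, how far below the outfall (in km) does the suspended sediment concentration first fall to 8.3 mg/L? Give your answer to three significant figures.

Mixed concentration C = ΣQC/ΣQ = (1630·23.00 + 41.10·489.0) / 1671 = 57590/1671 = 34.46 mg/L.
5.9%/h lost → k = −ln(1 − 0.059) = 0.06081 h⁻¹.
Set 34.46·exp(−k·t) = 8.3 → t = ln(34.46/8.3)/k = 84270 s = 23.41 h.
Distance = v·t = 0.84·84270 = 70790 m = 70.79 km.

70.8 km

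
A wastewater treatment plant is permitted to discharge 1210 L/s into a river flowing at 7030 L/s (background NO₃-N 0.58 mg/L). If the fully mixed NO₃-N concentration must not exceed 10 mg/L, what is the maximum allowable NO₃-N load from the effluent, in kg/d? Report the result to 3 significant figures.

Mass balance at the limit: 7030·0.5800 + 1210·Cₑ = 8240·10 → Cₑ = 64.73 mg/L.
1210 L/s = 1.210 m³/s. Load = 1.210 m³/s × 64.73 g/m³ × 86 400 s/d = 6767 kg/d.

6770 kg/d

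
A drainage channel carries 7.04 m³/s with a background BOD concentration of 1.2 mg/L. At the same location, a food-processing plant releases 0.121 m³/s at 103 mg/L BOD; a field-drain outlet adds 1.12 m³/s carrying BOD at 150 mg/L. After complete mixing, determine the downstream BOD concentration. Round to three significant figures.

22.8 mg/L

Mass balance: C = (7.040·1.200 + 0.1210·103.0 + 1.120·150.0) / 8.281 = 188.9/8.281 = 22.81 mg/L.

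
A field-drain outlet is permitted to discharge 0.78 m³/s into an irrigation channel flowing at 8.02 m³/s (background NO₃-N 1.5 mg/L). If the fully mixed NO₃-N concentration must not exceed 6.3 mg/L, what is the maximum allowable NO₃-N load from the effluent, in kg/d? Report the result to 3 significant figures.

Mass balance at the limit: 8.020·1.500 + 0.7800·Cₑ = 8.800·6.3 → Cₑ = 55.65 mg/L.
Load = 0.7800 m³/s × 55.65 g/m³ × 86 400 s/d = 3751 kg/d.

3750 kg/d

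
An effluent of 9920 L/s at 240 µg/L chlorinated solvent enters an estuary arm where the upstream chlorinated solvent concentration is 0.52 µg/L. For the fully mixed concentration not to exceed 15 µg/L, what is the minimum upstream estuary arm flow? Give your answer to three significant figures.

154000 L/s

Set C_mix = 15: (Q·0.5200 + 9920·240.0) / (Q + 9920) = 15
→ Q = 9920·(240.0 − 15)/(15 − 0.5200) = 154100 L/s.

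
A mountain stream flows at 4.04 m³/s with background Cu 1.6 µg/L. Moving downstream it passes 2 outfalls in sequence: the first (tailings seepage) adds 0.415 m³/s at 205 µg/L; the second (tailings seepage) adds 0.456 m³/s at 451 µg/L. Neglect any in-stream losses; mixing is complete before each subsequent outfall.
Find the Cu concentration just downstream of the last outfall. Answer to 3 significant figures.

60.5 µg/L

Below outfall 1: Q → 4.455 m³/s, C = (4.040·1.600 + 0.4150·205.0)/4.455 = 20.55 µg/L.
Below outfall 2: Q → 4.911 m³/s, C = (4.455·20.55 + 0.4560·451.0)/4.911 = 60.52 µg/L.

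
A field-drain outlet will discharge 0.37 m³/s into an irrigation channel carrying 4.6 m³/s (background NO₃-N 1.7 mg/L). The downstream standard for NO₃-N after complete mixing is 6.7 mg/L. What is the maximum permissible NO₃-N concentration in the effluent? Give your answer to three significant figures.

At the limit, (Qr·Cr + Qe·Cₑ)/(Qr + Qe) = 6.7:
Cₑ = (4.970·6.7 − 4.600·1.700) / 0.3700 = 68.86 mg/L.

68.9 mg/L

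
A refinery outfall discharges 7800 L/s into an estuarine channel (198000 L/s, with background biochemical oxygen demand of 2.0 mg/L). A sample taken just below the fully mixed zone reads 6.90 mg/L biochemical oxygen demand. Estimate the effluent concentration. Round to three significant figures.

Mass balance: 198000·2.000 + 7800·Cₑ = 205800·6.900
→ Cₑ = (205800·6.900 − 198000·2.000) / 7800 = 131.3 mg/L.

131 mg/L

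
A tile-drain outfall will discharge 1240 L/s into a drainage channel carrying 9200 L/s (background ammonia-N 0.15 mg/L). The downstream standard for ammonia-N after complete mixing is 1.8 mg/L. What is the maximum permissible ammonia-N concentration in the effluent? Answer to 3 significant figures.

At the limit, (Qr·Cr + Qe·Cₑ)/(Qr + Qe) = 1.8:
Cₑ = (10440·1.8 − 9200·0.1500) / 1240 = 14.04 mg/L.

14.0 mg/L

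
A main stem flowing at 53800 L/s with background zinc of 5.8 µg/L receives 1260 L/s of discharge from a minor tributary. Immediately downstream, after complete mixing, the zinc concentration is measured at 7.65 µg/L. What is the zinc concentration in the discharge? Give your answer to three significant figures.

Mass balance: 53800·5.800 + 1260·Cₑ = 55060·7.650
→ Cₑ = (55060·7.650 − 53800·5.800) / 1260 = 86.64 µg/L.

86.6 µg/L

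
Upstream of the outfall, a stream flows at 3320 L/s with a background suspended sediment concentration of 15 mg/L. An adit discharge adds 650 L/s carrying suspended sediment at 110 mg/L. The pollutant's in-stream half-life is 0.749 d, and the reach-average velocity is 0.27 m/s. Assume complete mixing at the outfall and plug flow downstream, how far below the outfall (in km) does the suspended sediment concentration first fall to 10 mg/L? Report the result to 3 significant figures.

28.2 km

Mass balance: C = (3320·15.00 + 650.0·110.0) / 3970 = 121300/3970 = 30.55 mg/L.
Half-life 0.749 d → k = ln 2 / 0.749 = 0.9254 d⁻¹.
Set 30.55·exp(−k·t) = 10 → t = ln(30.55/10)/k = 104300 s = 28.97 h.
Distance = v·t = 0.27·104300 = 28150 m = 28.15 km.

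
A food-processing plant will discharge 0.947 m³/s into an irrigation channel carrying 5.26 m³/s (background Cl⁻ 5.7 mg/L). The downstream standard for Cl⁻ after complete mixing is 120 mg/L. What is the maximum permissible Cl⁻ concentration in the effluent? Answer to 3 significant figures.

755 mg/L

At the limit, (Qr·Cr + Qe·Cₑ)/(Qr + Qe) = 120:
Cₑ = (6.207·120 − 5.260·5.700) / 0.9470 = 754.9 mg/L.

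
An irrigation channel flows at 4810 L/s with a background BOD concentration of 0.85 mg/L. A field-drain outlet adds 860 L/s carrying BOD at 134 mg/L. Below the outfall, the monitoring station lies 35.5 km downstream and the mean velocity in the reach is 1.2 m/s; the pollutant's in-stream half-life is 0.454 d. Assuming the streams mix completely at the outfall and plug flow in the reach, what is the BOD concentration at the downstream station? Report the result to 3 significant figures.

12.5 mg/L

Mass balance: C = (4810·0.8500 + 860.0·134.0) / 5670 = 119300/5670 = 21.05 mg/L.
Travel time t = 35.5·1000 / 1.2 = 29580 s = 8.218 h.
Half-life 0.454 d → k = ln 2 / 0.454 = 1.527 d⁻¹.
After decay, C = 21.05 × e^(−kt) = 21.05 × 0.5929 = 12.48 mg/L.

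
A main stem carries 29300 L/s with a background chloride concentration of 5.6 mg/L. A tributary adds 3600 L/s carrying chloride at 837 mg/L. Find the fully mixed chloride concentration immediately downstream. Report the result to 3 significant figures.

Mass balance: C = (29300·5.600 + 3600·837.0) / 32900 = 3177000/32900 = 96.57 mg/L.

96.6 mg/L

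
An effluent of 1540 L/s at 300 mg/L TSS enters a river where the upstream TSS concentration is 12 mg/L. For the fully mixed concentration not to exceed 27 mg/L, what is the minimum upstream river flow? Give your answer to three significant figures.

Set C_mix = 27: (Q·12.00 + 1540·300.0) / (Q + 1540) = 27
→ Q = 1540·(300.0 − 27)/(27 − 12.00) = 28030 L/s.

28000 L/s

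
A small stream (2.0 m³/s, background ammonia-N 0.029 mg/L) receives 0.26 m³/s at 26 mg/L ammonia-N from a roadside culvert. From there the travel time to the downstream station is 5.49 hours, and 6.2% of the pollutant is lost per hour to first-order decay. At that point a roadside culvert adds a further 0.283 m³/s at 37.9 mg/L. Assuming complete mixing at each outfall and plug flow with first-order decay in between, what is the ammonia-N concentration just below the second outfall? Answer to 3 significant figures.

Flow-weighted average: C = (2.000·0.02900 + 0.2600·26.00) / 2.260 = 6.818/2.260 = 3.017 mg/L; combined flow 2.260 m³/s.
6.2%/h lost → k = −ln(1 − 0.062) = 0.06401 h⁻¹.
First-order decay: C = 3.017·exp(−k·t) = 3.017·0.7037 = 2.123 mg/L.
Second outfall: C = (2.260·2.123 + 0.2830·37.90)/2.543 = 6.104 mg/L.

6.10 mg/L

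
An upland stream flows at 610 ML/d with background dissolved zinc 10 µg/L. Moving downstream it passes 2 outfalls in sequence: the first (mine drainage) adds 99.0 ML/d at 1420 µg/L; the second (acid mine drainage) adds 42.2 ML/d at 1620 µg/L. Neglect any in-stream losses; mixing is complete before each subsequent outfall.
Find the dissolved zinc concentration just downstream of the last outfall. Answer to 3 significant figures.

Below outfall 1: Q → 709.0 ML/d, C = (610.0·10.00 + 99.00·1420)/709.0 = 206.9 µg/L.
Below outfall 2: Q → 751.2 ML/d, C = (709.0·206.9 + 42.20·1620)/751.2 = 286.3 µg/L.

286 µg/L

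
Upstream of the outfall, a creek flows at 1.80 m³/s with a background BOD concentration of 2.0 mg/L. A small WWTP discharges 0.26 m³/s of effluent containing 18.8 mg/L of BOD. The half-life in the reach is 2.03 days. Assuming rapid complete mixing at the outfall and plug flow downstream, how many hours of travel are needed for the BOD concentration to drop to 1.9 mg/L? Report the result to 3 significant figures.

54.4 h

Mixed concentration C = ΣQC/ΣQ = (1.800·2.000 + 0.2600·18.80) / 2.060 = 8.488/2.060 = 4.120 mg/L.
Half-life 2.03 d → k = ln 2 / 2.03 = 0.3415 d⁻¹.
4.120·exp(−k·t) = 1.9 → t = ln(4.120/1.9)/k = 195900 s = 54.41 h.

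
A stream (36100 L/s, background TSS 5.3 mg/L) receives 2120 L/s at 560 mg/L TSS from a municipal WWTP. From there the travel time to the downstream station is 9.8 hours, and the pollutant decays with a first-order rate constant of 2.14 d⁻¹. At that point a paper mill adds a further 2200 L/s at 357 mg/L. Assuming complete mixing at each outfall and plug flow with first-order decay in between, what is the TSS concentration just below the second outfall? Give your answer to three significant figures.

Mass balance: C = (36100·5.300 + 2120·560.0) / 38220 = 1379000/38220 = 36.07 mg/L; combined flow 38220 L/s.
Decay over the reach: 36.07·exp(−kt) = 36.07·0.4173 = 15.05 mg/L.
Second outfall: C = (38220·15.05 + 2200·357.0)/40420 = 33.66 mg/L.

33.7 mg/L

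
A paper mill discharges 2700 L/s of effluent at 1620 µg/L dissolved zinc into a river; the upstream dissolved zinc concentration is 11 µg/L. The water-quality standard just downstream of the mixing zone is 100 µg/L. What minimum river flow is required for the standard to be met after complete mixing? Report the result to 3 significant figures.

Set C_mix = 100: (Q·11.00 + 2700·1620) / (Q + 2700) = 100
→ Q = 2700·(1620 − 100)/(100 − 11.00) = 46110 L/s.

46100 L/s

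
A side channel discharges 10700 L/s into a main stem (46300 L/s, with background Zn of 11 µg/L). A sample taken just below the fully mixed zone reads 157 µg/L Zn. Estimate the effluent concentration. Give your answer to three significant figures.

Mass balance: 46300·11.00 + 10700·Cₑ = 57000·157.0
→ Cₑ = (57000·157.0 − 46300·11.00) / 10700 = 788.8 µg/L.

789 µg/L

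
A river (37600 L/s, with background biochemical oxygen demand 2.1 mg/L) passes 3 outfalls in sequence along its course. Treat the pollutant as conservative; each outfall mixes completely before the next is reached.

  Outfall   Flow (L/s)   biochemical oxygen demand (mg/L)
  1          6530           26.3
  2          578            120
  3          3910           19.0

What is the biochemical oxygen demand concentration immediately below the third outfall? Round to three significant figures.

After outfall 1: Q = 37600 + 6530 = 44130 L/s; C = (37600·2.100 + 6530·26.30)/44130 = 5.681 mg/L.
After outfall 2: Q = 44130 + 578.0 = 44710 L/s; C = (44130·5.681 + 578.0·120.0)/44710 = 7.159 mg/L.
After outfall 3: Q = 44710 + 3910 = 48620 L/s; C = (44710·7.159 + 3910·19.00)/48620 = 8.111 mg/L.

8.11 mg/L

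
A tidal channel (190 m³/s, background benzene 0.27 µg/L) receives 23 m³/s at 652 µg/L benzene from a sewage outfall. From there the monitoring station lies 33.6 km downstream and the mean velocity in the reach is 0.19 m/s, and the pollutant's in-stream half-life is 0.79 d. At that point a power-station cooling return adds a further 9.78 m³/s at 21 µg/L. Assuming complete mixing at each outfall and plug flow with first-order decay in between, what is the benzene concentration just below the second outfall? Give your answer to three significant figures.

12.1 µg/L

After mixing, C = (190.0·0.2700 + 23.00·652.0) / 213.0 = 15050/213.0 = 70.64 µg/L; combined flow 213.0 m³/s.
Travel time t = 33.6·1000 / 0.19 = 176800 s = 49.12 h.
Half-life 0.79 d → k = ln 2 / 0.79 = 0.8774 d⁻¹.
After decay, C = 70.64 × e^(−kt) = 70.64 × 0.1660 = 11.73 µg/L.
Second outfall: C = (213.0·11.73 + 9.780·21.00)/222.8 = 12.13 µg/L.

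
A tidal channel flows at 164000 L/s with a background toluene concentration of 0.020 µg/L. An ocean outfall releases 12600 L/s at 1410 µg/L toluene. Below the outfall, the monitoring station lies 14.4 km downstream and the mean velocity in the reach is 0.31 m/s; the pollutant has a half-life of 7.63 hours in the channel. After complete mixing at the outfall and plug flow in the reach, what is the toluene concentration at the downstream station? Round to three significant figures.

31.2 µg/L

Conservation of mass: C = (164000·0.02000 + 12600·1410) / 176600 = 17770000/176600 = 100.6 µg/L.
Travel time t = 14.4·1000 / 0.31 = 46450 s = 12.90 h.
Half-life 7.63 h → k = ln 2 / 7.63 = 0.09084 h⁻¹ = 2.180 d⁻¹.
First-order decay: C = 100.6·exp(−k·t) = 100.6·0.3097 = 31.16 µg/L.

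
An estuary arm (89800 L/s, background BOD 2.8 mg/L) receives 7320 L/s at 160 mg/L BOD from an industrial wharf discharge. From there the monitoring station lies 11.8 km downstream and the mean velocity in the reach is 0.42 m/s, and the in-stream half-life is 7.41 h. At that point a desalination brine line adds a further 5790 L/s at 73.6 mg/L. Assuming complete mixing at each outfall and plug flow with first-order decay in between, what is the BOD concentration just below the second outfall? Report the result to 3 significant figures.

10.8 mg/L

Mass balance: C = (89800·2.800 + 7320·160.0) / 97120 = 1423000/97120 = 14.65 mg/L; combined flow 97120 L/s.
Travel time t = 11.8·1000 / 0.42 = 28100 s = 7.804 h.
Half-life 7.41 h → k = ln 2 / 7.41 = 0.09354 h⁻¹ = 2.245 d⁻¹.
Applying C = C₀e^(−kt): 14.65 × 0.4819 = 7.059 mg/L.
At the second outfall, C = (97120·7.059 + 5790·73.60) / (97120 + 5790) = 10.80 mg/L.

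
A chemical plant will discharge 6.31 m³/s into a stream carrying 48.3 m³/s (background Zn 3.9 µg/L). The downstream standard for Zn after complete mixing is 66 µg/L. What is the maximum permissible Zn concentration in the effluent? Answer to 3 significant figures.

At the limit, (Qr·Cr + Qe·Cₑ)/(Qr + Qe) = 66:
Cₑ = (54.61·66 − 48.30·3.900) / 6.310 = 541.3 µg/L.

541 µg/L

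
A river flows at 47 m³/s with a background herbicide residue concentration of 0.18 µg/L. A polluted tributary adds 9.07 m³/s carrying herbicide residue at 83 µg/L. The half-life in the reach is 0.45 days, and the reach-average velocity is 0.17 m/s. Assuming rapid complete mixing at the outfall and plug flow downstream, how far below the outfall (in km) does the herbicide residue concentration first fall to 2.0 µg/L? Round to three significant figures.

18.3 km

After mixing, C = (47.00·0.1800 + 9.070·83.00) / 56.07 = 761.3/56.07 = 13.58 µg/L.
Half-life 0.45 d → k = ln 2 / 0.45 = 1.540 d⁻¹.
Set 13.58·exp(−k·t) = 2.0 → t = ln(13.58/2.0)/k = 107400 s = 29.84 h.
Distance = v·t = 0.17·107400 = 18260 m = 18.26 km.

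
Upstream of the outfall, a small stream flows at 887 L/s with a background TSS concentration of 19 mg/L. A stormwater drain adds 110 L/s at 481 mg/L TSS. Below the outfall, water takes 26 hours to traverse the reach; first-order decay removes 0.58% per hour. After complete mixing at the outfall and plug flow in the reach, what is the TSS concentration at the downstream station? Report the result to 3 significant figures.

Mixed concentration C = ΣQC/ΣQ = (887.0·19.00 + 110.0·481.0) / 997.0 = 69760/997.0 = 69.97 mg/L.
0.58%/h lost → k = −ln(1 − 0.0058) = 0.005817 h⁻¹.
Decay over the reach: 69.97·exp(−kt) = 69.97·0.8596 = 60.15 mg/L.

60.2 mg/L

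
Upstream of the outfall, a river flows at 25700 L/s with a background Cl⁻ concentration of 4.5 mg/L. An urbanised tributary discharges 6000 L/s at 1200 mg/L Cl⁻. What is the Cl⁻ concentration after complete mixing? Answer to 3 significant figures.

After mixing, C = (25700·4.500 + 6000·1200) / 31700 = 7316000/31700 = 230.8 mg/L.

231 mg/L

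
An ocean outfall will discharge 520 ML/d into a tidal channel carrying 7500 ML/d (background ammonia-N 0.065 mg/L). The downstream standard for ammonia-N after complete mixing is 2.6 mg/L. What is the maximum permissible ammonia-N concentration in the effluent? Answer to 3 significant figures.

At the limit, (Qr·Cr + Qe·Cₑ)/(Qr + Qe) = 2.6:
Cₑ = (8020·2.6 − 7500·0.06500) / 520.0 = 39.16 mg/L.

39.2 mg/L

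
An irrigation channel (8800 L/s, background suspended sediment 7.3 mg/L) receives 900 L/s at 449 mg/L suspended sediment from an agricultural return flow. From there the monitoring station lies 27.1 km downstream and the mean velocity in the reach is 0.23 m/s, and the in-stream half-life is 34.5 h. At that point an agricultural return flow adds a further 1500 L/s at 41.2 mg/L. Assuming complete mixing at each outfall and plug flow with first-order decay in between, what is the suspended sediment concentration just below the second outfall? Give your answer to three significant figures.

Mixed concentration C = ΣQC/ΣQ = (8800·7.300 + 900.0·449.0) / 9700 = 468300/9700 = 48.28 mg/L; combined flow 9700 L/s.
Travel time t = 27.1·1000 / 0.23 = 117800 s = 32.73 h.
Half-life 34.5 h → k = ln 2 / 34.5 = 0.02009 h⁻¹ = 0.4822 d⁻¹.
After decay, C = 48.28 × e^(−kt) = 48.28 × 0.5181 = 25.02 mg/L.
Second outfall: C = (9700·25.02 + 1500·41.20)/11200 = 27.18 mg/L.

27.2 mg/L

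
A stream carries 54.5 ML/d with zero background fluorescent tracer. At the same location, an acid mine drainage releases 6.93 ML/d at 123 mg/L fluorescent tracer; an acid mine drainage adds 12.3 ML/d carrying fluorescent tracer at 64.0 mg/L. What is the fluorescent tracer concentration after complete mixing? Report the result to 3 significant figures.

Mixed concentration C = ΣQC/ΣQ = (54.50·0 + 6.930·123.0 + 12.30·64.00) / 73.73 = 1640/73.73 = 22.24 mg/L.

22.2 mg/L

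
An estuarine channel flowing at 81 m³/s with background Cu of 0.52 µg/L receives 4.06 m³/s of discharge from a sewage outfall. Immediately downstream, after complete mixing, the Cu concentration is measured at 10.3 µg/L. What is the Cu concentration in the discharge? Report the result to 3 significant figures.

205 µg/L

Mass balance: 81.00·0.5200 + 4.060·Cₑ = 85.06·10.30
→ Cₑ = (85.06·10.30 − 81.00·0.5200) / 4.060 = 205.4 µg/L.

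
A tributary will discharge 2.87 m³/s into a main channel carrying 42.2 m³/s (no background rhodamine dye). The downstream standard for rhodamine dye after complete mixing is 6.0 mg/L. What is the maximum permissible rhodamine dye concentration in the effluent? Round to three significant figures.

At the limit, (Qr·Cr + Qe·Cₑ)/(Qr + Qe) = 6.0:
Cₑ = (45.07·6.0 − 42.20·0) / 2.870 = 94.22 mg/L.

94.2 mg/L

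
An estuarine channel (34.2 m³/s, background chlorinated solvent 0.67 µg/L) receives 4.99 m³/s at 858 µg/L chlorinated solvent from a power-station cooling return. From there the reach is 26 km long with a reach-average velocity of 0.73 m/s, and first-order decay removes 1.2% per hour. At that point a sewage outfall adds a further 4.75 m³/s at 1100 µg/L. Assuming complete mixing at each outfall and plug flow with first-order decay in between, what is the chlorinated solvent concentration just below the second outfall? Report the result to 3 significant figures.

206 µg/L

Mass balance: C = (34.20·0.6700 + 4.990·858.0) / 39.19 = 4304/39.19 = 109.8 µg/L; combined flow 39.19 m³/s.
Travel time t = 26·1000 / 0.73 = 35620 s = 9.893 h.
1.2%/h lost → k = −ln(1 − 0.012) = 0.01207 h⁻¹.
Decay over the reach: 109.8·exp(−kt) = 109.8·0.8874 = 97.47 µg/L.
Second outfall: C = (39.19·97.47 + 4.750·1100)/43.94 = 205.8 µg/L.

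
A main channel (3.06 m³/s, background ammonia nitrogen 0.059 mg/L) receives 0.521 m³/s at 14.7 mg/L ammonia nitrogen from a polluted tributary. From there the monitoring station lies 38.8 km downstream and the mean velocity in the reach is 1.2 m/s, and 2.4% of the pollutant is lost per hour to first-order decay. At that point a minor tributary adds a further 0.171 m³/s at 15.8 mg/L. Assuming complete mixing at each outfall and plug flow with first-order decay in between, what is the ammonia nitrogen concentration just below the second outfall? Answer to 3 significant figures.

2.40 mg/L

Conservation of mass: C = (3.060·0.05900 + 0.5210·14.70) / 3.581 = 7.839/3.581 = 2.189 mg/L; combined flow 3.581 m³/s.
Travel time t = 38.8·1000 / 1.2 = 32330 s = 8.981 h.
2.4%/h lost → k = −ln(1 − 0.024) = 0.02429 h⁻¹.
After decay, C = 2.189 × e^(−kt) = 2.189 × 0.8040 = 1.760 mg/L.
At the second outfall, C = (3.581·1.760 + 0.1710·15.80) / (3.581 + 0.1710) = 2.400 mg/L.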